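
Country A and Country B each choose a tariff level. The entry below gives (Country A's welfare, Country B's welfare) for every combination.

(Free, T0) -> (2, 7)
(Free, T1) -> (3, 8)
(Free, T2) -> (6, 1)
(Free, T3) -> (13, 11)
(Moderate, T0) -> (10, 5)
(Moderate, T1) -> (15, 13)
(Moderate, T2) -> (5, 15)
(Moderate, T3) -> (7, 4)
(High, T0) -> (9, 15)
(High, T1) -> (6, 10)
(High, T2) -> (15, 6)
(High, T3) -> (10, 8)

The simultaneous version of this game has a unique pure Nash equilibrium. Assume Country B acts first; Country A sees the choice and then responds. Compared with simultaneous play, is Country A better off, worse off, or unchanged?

better off

Work backward from Country A's decision.
- T0 → Country A plays Moderate (best of 2, 10, 9); Country B gets 5.
- T1 → Country A plays Moderate (best of 3, 15, 6); Country B gets 13.
- T2 → Country A plays High (best of 6, 5, 15); Country B gets 6.
- T3 → Country A plays Free (best of 13, 7, 10); Country B gets 11.
Country B's induced payoffs are 5, 13, 6, 11, so Country B commits to T1. Subgame-perfect outcome: (Moderate, T1) with payoffs (15, 13).
Now find the simultaneous Nash equilibrium.
Country A's best replies: T0→Moderate; T1→Moderate; T2→High; T3→Free.
Country B's best replies: Free→T3; Moderate→T2; High→T0.
Only (Free, T3) has each player best-responding; Nash payoffs (13, 11).
Country A earns 15 sequentially versus 13 at the Nash outcome: better off.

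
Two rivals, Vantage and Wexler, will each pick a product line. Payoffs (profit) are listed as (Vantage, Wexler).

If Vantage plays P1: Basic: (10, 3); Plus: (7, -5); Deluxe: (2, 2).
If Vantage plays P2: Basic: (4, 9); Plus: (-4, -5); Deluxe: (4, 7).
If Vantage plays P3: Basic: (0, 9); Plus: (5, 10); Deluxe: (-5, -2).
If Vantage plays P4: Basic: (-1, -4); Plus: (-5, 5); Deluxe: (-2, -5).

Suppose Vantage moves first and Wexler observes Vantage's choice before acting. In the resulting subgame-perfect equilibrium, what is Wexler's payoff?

3

Backward induction with Vantage moving first.
- P1 → Wexler plays Basic (best of 3, -5, 2); Vantage gets 10.
- P2 → Wexler plays Basic (best of 9, -5, 7); Vantage gets 4.
- P3 → Wexler plays Plus (best of 9, 10, -2); Vantage gets 5.
- P4 → Wexler plays Plus (best of -4, 5, -5); Vantage gets -5.
Among 10, 4, 5, -5, the best is 10 at P1. Subgame-perfect outcome: (P1, Basic) with payoffs (10, 3).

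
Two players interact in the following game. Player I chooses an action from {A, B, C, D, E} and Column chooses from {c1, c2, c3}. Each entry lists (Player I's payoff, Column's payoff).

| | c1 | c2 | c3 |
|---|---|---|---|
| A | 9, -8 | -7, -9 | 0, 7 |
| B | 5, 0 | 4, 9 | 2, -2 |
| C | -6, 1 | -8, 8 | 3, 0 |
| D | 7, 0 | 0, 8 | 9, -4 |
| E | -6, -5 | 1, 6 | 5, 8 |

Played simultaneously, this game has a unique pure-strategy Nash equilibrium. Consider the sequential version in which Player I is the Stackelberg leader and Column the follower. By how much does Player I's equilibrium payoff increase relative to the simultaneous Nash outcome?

Solve by backward induction (Player I leads).
- A: Column compares -8, -9, 7 and picks c3; Player I would get 0.
- B: Column compares 0, 9, -2 and picks c2; Player I would get 4.
- C: Column compares 1, 8, 0 and picks c2; Player I would get -8.
- D: Column compares 0, 8, -4 and picks c2; Player I would get 0.
- E: Column compares -5, 6, 8 and picks c3; Player I would get 5.
Maximizing over 0, 4, -8, 0, 5, Player I chooses E. Subgame-perfect outcome: (E, c3) with payoffs (5, 8).
Under simultaneous play:
Player I's best replies: c1→A; c2→B; c3→D.
Column's best replies: A→c3; B→c2; C→c2; D→c2; E→c3.
Only (B, c2) has each player best-responding; Nash payoffs (4, 9).
Player I's commitment gain: 5 − 4 = 1.

1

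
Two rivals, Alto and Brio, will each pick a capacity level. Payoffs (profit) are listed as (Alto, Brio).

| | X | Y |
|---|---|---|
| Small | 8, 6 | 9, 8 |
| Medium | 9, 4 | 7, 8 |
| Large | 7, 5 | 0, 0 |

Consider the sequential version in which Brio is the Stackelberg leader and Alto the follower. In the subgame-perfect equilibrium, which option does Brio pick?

Backward induction with Brio moving first.
- X: Alto compares 8, 9, 7 and picks Medium; Brio would get 4.
- Y: Alto compares 9, 7, 0 and picks Small; Brio would get 8.
Among 4, 8, the best is 8 at Y. Subgame-perfect outcome: (Small, Y) with payoffs (9, 8).

Y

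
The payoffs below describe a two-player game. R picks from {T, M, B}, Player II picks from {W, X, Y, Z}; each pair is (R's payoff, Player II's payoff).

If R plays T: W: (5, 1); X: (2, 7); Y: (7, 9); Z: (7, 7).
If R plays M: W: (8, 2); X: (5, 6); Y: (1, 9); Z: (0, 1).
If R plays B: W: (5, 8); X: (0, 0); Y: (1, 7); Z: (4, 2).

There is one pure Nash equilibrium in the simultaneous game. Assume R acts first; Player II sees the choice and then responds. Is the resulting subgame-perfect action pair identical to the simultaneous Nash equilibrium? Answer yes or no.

Backward induction with R moving first.
- T: Player II compares 1, 7, 9, 7 and picks Y; R would get 7.
- M: Player II compares 2, 6, 9, 1 and picks Y; R would get 1.
- B: Player II compares 8, 0, 7, 2 and picks W; R would get 5.
R's induced payoffs are 7, 1, 5, so R commits to T. Subgame-perfect outcome: (T, Y) with payoffs (7, 9).
For the simultaneous game, intersect best replies.
R's best replies: W→M; X→M; Y→T; Z→T.
Player II's best replies: T→Y; M→Y; B→W.
The unique mutual best reply is (T, Y), giving (7, 9).
Sequential outcome (T, Y) coincides with the Nash profile (T, Y).

yes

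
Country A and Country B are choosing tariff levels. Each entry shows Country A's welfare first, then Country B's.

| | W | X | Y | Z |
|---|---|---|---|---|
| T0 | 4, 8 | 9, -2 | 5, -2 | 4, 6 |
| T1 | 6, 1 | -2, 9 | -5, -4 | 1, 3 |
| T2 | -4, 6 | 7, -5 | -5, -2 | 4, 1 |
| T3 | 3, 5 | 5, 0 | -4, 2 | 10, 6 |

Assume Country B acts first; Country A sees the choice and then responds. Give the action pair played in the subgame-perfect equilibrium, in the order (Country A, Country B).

(T3, Z)

Backward induction with Country B moving first.
- W: Country A compares 4, 6, -4, 3 and picks T1; Country B would get 1.
- X: Country A compares 9, -2, 7, 5 and picks T0; Country B would get -2.
- Y: Country A compares 5, -5, -5, -4 and picks T0; Country B would get -2.
- Z: Country A compares 4, 1, 4, 10 and picks T3; Country B would get 6.
Country B's induced payoffs are 1, -2, -2, 6, so Country B commits to Z. Subgame-perfect outcome: (T3, Z) with payoffs (10, 6).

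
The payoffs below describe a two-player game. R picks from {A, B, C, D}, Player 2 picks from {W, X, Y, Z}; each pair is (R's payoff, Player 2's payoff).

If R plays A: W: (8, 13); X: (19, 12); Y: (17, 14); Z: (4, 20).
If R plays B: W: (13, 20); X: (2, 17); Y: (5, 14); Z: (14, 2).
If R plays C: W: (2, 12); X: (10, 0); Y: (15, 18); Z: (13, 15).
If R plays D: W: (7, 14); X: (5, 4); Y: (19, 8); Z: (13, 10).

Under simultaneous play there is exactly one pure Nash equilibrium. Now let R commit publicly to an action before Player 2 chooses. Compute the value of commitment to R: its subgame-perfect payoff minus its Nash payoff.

2

Player 2 best-responds to each possible R move:
- A → Player 2 plays Z (best of 13, 12, 14, 20); R gets 4.
- B → Player 2 plays W (best of 20, 17, 14, 2); R gets 13.
- C → Player 2 plays Y (best of 12, 0, 18, 15); R gets 15.
- D → Player 2 plays W (best of 14, 4, 8, 10); R gets 7.
R's induced payoffs are 4, 13, 15, 7, so R commits to C. Subgame-perfect outcome: (C, Y) with payoffs (15, 18).
Now find the simultaneous Nash equilibrium.
R's best replies: W→B; X→A; Y→D; Z→B.
Player 2's best replies: A→Z; B→W; C→Y; D→W.
Only (B, W) has each player best-responding; Nash payoffs (13, 20).
R's commitment gain: 15 − 13 = 2.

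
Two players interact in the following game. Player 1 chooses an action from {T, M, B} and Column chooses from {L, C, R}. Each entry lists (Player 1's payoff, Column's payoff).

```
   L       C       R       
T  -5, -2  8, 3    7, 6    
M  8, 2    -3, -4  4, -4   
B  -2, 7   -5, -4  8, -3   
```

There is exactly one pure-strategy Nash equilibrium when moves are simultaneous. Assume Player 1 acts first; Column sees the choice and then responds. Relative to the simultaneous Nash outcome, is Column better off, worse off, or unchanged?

Work backward from Column's decision.
- T: Column compares -2, 3, 6 and picks R; Player 1 would get 7.
- M: Column compares 2, -4, -4 and picks L; Player 1 would get 8.
- B: Column compares 7, -4, -3 and picks L; Player 1 would get -2.
Maximizing over 7, 8, -2, Player 1 chooses M. Subgame-perfect outcome: (M, L) with payoffs (8, 2).
For the simultaneous game, intersect best replies.
Player 1's best replies: L→M; C→T; R→B.
Column's best replies: T→R; M→L; B→L.
The unique mutual best reply is (M, L), giving (8, 2).
Column earns 2 sequentially versus 2 at the Nash outcome: unchanged.

unchanged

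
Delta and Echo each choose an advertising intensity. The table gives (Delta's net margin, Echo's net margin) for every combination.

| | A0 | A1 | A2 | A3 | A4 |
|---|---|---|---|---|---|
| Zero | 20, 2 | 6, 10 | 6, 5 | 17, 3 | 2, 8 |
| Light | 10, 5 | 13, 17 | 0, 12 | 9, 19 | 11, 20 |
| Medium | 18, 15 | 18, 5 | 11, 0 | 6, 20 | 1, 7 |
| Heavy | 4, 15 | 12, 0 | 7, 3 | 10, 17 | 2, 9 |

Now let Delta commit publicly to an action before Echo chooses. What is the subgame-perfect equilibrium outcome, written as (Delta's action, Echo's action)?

(Light, A4)

Echo best-responds to each possible Delta move:
- Zero: Echo compares 2, 10, 5, 3, 8 and picks A1; Delta would get 6.
- Light: Echo compares 5, 17, 12, 19, 20 and picks A4; Delta would get 11.
- Medium: Echo compares 15, 5, 0, 20, 7 and picks A3; Delta would get 6.
- Heavy: Echo compares 15, 0, 3, 17, 9 and picks A3; Delta would get 10.
Delta's induced payoffs are 6, 11, 6, 10, so Delta commits to Light. Subgame-perfect outcome: (Light, A4) with payoffs (11, 20).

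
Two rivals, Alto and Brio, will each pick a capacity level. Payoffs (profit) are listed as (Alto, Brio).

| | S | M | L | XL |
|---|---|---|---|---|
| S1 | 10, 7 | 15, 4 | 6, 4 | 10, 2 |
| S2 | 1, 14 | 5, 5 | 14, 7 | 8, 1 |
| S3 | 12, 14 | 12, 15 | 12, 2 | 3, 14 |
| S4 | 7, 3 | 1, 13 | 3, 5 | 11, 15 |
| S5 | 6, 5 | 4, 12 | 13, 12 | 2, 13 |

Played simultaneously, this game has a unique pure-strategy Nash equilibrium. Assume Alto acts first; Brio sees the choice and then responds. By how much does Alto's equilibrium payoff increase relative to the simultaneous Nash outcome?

1

Solve by backward induction (Alto leads).
- S1 → Brio plays S (best of 7, 4, 4, 2); Alto gets 10.
- S2 → Brio plays S (best of 14, 5, 7, 1); Alto gets 1.
- S3 → Brio plays M (best of 14, 15, 2, 14); Alto gets 12.
- S4 → Brio plays XL (best of 3, 13, 5, 15); Alto gets 11.
- S5 → Brio plays XL (best of 5, 12, 12, 13); Alto gets 2.
Among 10, 1, 12, 11, 2, the best is 12 at S3. Subgame-perfect outcome: (S3, M) with payoffs (12, 15).
Under simultaneous play:
Alto's best replies: S→S3; M→S1; L→S2; XL→S4.
Brio's best replies: S1→S; S2→S; S3→M; S4→XL; S5→XL.
The unique mutual best reply is (S4, XL), giving (11, 15).
Alto's commitment gain: 12 − 11 = 1.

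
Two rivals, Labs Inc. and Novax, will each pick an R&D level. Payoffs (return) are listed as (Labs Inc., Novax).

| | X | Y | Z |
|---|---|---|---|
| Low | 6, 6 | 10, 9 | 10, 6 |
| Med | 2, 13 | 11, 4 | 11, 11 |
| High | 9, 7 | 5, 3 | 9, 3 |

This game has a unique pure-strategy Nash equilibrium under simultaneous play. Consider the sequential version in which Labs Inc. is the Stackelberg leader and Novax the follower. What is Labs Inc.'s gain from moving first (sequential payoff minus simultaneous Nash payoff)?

Work backward from Novax's decision.
- Low: BR = Y, leader payoff 10.
- Med: BR = X, leader payoff 2.
- High: BR = X, leader payoff 9.
Labs Inc.'s induced payoffs are 10, 2, 9, so Labs Inc. commits to Low. Subgame-perfect outcome: (Low, Y) with payoffs (10, 9).
Under simultaneous play:
Labs Inc.'s best replies: X→High; Y→Med; Z→Med.
Novax's best replies: Low→Y; Med→X; High→X.
Only (High, X) has each player best-responding; Nash payoffs (9, 7).
Labs Inc.'s commitment gain: 10 − 9 = 1.

1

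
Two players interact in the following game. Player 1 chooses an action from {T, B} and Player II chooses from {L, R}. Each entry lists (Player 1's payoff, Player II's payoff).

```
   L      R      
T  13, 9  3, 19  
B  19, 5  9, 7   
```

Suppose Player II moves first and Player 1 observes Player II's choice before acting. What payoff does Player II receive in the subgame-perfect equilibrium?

Player 1 best-responds to each possible Player II move:
- L: Player 1 compares 13, 19 and picks B; Player II would get 5.
- R: Player 1 compares 3, 9 and picks B; Player II would get 7.
Maximizing over 5, 7, Player II chooses R. Subgame-perfect outcome: (B, R) with payoffs (9, 7).

7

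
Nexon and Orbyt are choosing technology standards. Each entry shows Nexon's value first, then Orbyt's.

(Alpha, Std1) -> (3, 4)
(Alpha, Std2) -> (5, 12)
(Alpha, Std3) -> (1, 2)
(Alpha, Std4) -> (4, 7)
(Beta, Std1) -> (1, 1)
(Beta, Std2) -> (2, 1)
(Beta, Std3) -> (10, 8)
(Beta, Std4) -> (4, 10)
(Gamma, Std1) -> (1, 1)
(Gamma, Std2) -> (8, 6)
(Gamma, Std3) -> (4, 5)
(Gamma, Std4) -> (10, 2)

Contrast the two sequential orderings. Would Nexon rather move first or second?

If Nexon leads: Orbyt's best replies are Alpha→Std2, Beta→Std4, Gamma→Std2; Nexon's induced payoffs 5, 4, 8; outcome (Gamma, Std2), payoffs (8, 6).
If Orbyt leads: Nexon's best replies are Std1→Alpha, Std2→Gamma, Std3→Beta, Std4→Gamma; Orbyt's induced payoffs 4, 6, 8, 2; outcome (Beta, Std3), payoffs (10, 8).
Nexon gets 8 moving first and 10 moving second, so Nexon prefers to move second.

second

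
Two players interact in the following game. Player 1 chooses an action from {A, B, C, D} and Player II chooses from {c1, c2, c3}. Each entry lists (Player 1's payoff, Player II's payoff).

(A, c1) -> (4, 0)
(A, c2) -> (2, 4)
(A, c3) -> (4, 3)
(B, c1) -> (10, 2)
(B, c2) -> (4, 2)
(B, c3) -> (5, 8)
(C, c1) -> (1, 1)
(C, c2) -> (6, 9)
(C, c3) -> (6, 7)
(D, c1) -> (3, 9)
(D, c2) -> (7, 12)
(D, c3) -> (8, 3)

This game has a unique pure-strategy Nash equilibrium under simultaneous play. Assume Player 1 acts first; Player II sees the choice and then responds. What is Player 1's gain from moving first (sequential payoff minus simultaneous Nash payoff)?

Player II best-responds to each possible Player 1 move:
- A: BR = c2, leader payoff 2.
- B: BR = c3, leader payoff 5.
- C: BR = c2, leader payoff 6.
- D: BR = c2, leader payoff 7.
Player 1's induced payoffs are 2, 5, 6, 7, so Player 1 commits to D. Subgame-perfect outcome: (D, c2) with payoffs (7, 12).
Under simultaneous play:
Player 1's best replies: c1→B; c2→D; c3→D.
Player II's best replies: A→c2; B→c3; C→c2; D→c2.
Only (D, c2) has each player best-responding; Nash payoffs (7, 12).
Player 1's commitment gain: 7 − 7 = 0.

0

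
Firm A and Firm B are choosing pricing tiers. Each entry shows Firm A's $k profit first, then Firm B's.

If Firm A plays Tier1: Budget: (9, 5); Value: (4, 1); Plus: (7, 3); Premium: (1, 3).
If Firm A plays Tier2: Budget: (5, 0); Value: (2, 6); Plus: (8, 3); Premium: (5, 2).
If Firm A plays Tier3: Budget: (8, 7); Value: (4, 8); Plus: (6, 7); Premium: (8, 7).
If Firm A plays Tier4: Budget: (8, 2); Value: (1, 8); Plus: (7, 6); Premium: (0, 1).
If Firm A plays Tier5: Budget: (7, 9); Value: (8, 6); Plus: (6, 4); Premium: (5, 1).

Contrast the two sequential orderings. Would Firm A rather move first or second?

If Firm A leads: Firm B's best replies are Tier1→Budget, Tier2→Value, Tier3→Value, Tier4→Value, Tier5→Budget; Firm A's induced payoffs 9, 2, 4, 1, 7; outcome (Tier1, Budget), payoffs (9, 5).
If Firm B leads: Firm A's best replies are Budget→Tier1, Value→Tier5, Plus→Tier2, Premium→Tier3; Firm B's induced payoffs 5, 6, 3, 7; outcome (Tier3, Premium), payoffs (8, 7).
Firm A gets 9 moving first and 8 moving second, so Firm A prefers to move first.

first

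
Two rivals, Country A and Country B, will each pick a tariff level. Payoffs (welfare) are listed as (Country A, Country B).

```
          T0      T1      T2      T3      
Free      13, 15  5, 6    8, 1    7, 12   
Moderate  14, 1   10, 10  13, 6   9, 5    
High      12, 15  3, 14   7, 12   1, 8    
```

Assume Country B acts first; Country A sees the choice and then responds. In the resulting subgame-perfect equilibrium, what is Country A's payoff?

10

Country A best-responds to each possible Country B move:
- T0: Country A compares 13, 14, 12 and picks Moderate; Country B would get 1.
- T1: Country A compares 5, 10, 3 and picks Moderate; Country B would get 10.
- T2: Country A compares 8, 13, 7 and picks Moderate; Country B would get 6.
- T3: Country A compares 7, 9, 1 and picks Moderate; Country B would get 5.
Among 1, 10, 6, 5, the best is 10 at T1. Subgame-perfect outcome: (Moderate, T1) with payoffs (10, 10).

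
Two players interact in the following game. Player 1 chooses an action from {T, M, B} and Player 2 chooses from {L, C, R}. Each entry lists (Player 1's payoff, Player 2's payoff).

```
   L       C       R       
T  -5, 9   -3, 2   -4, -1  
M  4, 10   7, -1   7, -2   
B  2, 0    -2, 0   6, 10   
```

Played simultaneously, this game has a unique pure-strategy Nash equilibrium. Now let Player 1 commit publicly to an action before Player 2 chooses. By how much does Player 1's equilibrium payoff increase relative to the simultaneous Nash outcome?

Solve by backward induction (Player 1 leads).
- T: BR = L, leader payoff -5.
- M: BR = L, leader payoff 4.
- B: BR = R, leader payoff 6.
Maximizing over -5, 4, 6, Player 1 chooses B. Subgame-perfect outcome: (B, R) with payoffs (6, 10).
Under simultaneous play:
Player 1's best replies: L→M; C→M; R→M.
Player 2's best replies: T→L; M→L; B→R.
Only (M, L) has each player best-responding; Nash payoffs (4, 10).
Player 1's commitment gain: 6 − 4 = 2.

2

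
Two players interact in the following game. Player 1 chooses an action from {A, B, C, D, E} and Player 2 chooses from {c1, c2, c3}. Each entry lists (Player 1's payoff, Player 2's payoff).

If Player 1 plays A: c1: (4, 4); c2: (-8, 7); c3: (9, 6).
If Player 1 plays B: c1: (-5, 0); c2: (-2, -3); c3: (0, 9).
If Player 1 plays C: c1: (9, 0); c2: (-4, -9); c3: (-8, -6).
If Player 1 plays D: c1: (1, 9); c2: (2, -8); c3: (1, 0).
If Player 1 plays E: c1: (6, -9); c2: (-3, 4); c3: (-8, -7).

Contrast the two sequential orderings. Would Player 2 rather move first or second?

first

If Player 1 leads: Player 2's best replies are A→c2, B→c3, C→c1, D→c1, E→c2; Player 1's induced payoffs -8, 0, 9, 1, -3; outcome (C, c1), payoffs (9, 0).
If Player 2 leads: Player 1's best replies are c1→C, c2→D, c3→A; Player 2's induced payoffs 0, -8, 6; outcome (A, c3), payoffs (9, 6).
Player 2 gets 6 moving first and 0 moving second, so Player 2 prefers to move first.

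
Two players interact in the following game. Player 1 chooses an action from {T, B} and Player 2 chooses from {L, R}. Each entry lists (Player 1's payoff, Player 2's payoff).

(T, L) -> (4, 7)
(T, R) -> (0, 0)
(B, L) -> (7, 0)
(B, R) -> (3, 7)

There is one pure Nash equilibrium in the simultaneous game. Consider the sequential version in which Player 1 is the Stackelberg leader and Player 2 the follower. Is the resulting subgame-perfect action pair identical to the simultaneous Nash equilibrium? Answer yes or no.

Solve by backward induction (Player 1 leads).
- T → Player 2 plays L (best of 7, 0); Player 1 gets 4.
- B → Player 2 plays R (best of 0, 7); Player 1 gets 3.
Player 1's induced payoffs are 4, 3, so Player 1 commits to T. Subgame-perfect outcome: (T, L) with payoffs (4, 7).
Now find the simultaneous Nash equilibrium.
Player 1's best replies: L→B; R→B.
Player 2's best replies: T→L; B→R.
Only (B, R) has each player best-responding; Nash payoffs (3, 7).
Sequential outcome (T, L) differs from the Nash profile (B, R).

no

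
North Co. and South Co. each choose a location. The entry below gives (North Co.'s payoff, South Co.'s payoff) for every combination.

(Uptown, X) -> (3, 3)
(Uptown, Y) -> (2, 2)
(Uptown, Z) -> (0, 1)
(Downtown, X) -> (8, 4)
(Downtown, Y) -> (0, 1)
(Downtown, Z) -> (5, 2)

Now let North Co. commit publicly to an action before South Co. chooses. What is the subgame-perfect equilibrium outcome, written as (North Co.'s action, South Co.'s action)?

(Downtown, X)

Work backward from South Co.'s decision.
- Uptown: South Co. compares 3, 2, 1 and picks X; North Co. would get 3.
- Downtown: South Co. compares 4, 1, 2 and picks X; North Co. would get 8.
Maximizing over 3, 8, North Co. chooses Downtown. Subgame-perfect outcome: (Downtown, X) with payoffs (8, 4).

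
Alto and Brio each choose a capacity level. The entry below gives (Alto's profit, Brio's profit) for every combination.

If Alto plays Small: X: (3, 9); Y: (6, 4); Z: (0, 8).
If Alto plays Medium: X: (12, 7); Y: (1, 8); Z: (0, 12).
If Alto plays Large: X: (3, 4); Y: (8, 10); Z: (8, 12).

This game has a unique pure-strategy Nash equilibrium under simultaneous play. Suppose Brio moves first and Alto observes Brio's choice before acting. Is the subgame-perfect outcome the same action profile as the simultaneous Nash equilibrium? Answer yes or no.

Backward induction with Brio moving first.
- X → Alto plays Medium (best of 3, 12, 3); Brio gets 7.
- Y → Alto plays Large (best of 6, 1, 8); Brio gets 10.
- Z → Alto plays Large (best of 0, 0, 8); Brio gets 12.
Maximizing over 7, 10, 12, Brio chooses Z. Subgame-perfect outcome: (Large, Z) with payoffs (8, 12).
For the simultaneous game, intersect best replies.
Alto's best replies: X→Medium; Y→Large; Z→Large.
Brio's best replies: Small→X; Medium→Z; Large→Z.
The unique mutual best reply is (Large, Z), giving (8, 12).
Sequential outcome (Large, Z) coincides with the Nash profile (Large, Z).

yes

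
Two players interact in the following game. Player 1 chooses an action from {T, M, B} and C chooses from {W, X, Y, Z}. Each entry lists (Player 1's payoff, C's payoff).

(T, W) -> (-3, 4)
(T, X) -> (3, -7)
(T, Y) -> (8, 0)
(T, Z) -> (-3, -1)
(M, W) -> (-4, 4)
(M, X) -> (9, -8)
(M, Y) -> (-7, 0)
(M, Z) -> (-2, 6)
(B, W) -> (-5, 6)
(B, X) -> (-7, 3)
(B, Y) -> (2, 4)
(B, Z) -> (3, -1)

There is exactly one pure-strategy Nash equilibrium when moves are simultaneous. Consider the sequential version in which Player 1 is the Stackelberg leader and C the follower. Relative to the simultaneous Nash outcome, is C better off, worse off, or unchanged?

better off

C best-responds to each possible Player 1 move:
- T: C compares 4, -7, 0, -1 and picks W; Player 1 would get -3.
- M: C compares 4, -8, 0, 6 and picks Z; Player 1 would get -2.
- B: C compares 6, 3, 4, -1 and picks W; Player 1 would get -5.
Player 1's induced payoffs are -3, -2, -5, so Player 1 commits to M. Subgame-perfect outcome: (M, Z) with payoffs (-2, 6).
Under simultaneous play:
Player 1's best replies: W→T; X→M; Y→T; Z→B.
C's best replies: T→W; M→Z; B→W.
Only (T, W) has each player best-responding; Nash payoffs (-3, 4).
C earns 6 sequentially versus 4 at the Nash outcome: better off.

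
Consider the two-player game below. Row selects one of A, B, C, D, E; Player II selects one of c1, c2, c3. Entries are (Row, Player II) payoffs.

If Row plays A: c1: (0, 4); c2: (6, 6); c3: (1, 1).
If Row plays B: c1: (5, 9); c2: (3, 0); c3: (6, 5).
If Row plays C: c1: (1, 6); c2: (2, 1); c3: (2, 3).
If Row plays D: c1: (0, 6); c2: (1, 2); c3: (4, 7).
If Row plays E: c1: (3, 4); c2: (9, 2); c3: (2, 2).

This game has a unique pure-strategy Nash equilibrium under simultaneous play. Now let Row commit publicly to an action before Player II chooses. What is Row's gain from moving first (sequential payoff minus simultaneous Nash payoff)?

Player II best-responds to each possible Row move:
- A: Player II compares 4, 6, 1 and picks c2; Row would get 6.
- B: Player II compares 9, 0, 5 and picks c1; Row would get 5.
- C: Player II compares 6, 1, 3 and picks c1; Row would get 1.
- D: Player II compares 6, 2, 7 and picks c3; Row would get 4.
- E: Player II compares 4, 2, 2 and picks c1; Row would get 3.
Row's induced payoffs are 6, 5, 1, 4, 3, so Row commits to A. Subgame-perfect outcome: (A, c2) with payoffs (6, 6).
Under simultaneous play:
Row's best replies: c1→B; c2→E; c3→B.
Player II's best replies: A→c2; B→c1; C→c1; D→c3; E→c1.
Only (B, c1) has each player best-responding; Nash payoffs (5, 9).
Row's commitment gain: 6 − 5 = 1.

1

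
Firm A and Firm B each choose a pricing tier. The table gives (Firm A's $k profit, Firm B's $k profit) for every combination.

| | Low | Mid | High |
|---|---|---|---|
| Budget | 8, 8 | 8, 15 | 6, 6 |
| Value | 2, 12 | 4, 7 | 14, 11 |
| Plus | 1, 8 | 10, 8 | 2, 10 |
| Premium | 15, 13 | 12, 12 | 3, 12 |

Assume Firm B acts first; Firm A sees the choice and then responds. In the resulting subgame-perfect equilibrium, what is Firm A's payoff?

15

Backward induction with Firm B moving first.
- Low → Firm A plays Premium (best of 8, 2, 1, 15); Firm B gets 13.
- Mid → Firm A plays Premium (best of 8, 4, 10, 12); Firm B gets 12.
- High → Firm A plays Value (best of 6, 14, 2, 3); Firm B gets 11.
Maximizing over 13, 12, 11, Firm B chooses Low. Subgame-perfect outcome: (Premium, Low) with payoffs (15, 13).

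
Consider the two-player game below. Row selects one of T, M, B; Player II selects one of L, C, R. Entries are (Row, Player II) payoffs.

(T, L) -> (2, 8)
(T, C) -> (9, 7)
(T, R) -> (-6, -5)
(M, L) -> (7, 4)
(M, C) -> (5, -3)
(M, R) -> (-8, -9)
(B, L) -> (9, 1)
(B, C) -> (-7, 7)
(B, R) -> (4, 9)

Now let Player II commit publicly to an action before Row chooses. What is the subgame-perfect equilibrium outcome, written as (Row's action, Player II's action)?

(B, R)

Solve by backward induction (Player II leads).
- L: BR = B, leader payoff 1.
- C: BR = T, leader payoff 7.
- R: BR = B, leader payoff 9.
Player II's induced payoffs are 1, 7, 9, so Player II commits to R. Subgame-perfect outcome: (B, R) with payoffs (4, 9).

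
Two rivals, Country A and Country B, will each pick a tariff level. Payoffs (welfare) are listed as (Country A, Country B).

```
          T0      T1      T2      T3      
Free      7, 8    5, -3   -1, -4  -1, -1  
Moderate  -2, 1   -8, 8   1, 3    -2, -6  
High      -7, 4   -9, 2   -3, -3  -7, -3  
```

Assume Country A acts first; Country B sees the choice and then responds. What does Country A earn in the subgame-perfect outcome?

Work backward from Country B's decision.
- Free: BR = T0, leader payoff 7.
- Moderate: BR = T1, leader payoff -8.
- High: BR = T0, leader payoff -7.
Maximizing over 7, -8, -7, Country A chooses Free. Subgame-perfect outcome: (Free, T0) with payoffs (7, 8).

7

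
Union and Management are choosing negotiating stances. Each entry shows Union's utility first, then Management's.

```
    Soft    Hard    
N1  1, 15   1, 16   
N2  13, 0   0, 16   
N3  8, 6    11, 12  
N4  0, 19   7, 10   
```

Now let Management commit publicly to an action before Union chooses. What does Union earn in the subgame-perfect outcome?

Backward induction with Management moving first.
- Soft: BR = N2, leader payoff 0.
- Hard: BR = N3, leader payoff 12.
Management's induced payoffs are 0, 12, so Management commits to Hard. Subgame-perfect outcome: (N3, Hard) with payoffs (11, 12).

11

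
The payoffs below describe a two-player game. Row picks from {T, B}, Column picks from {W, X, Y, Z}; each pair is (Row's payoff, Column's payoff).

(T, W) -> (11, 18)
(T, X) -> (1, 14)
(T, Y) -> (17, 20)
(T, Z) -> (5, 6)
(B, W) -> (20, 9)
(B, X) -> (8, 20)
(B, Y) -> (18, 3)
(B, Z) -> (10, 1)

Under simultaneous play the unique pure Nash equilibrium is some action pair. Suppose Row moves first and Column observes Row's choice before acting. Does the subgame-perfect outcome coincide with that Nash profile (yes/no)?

Column best-responds to each possible Row move:
- T → Column plays Y (best of 18, 14, 20, 6); Row gets 17.
- B → Column plays X (best of 9, 20, 3, 1); Row gets 8.
Maximizing over 17, 8, Row chooses T. Subgame-perfect outcome: (T, Y) with payoffs (17, 20).
Under simultaneous play:
Row's best replies: W→B; X→B; Y→B; Z→B.
Column's best replies: T→Y; B→X.
Only (B, X) has each player best-responding; Nash payoffs (8, 20).
Sequential outcome (T, Y) differs from the Nash profile (B, X).

no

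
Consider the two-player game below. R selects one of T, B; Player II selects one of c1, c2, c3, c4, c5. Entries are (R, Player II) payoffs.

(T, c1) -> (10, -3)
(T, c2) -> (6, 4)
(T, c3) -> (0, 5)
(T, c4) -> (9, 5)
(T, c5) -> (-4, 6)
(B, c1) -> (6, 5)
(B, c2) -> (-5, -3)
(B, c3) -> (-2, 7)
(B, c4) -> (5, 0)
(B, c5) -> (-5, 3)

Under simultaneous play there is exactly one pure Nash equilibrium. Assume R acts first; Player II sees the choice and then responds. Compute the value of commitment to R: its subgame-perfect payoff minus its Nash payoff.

Backward induction with R moving first.
- T → Player II plays c5 (best of -3, 4, 5, 5, 6); R gets -4.
- B → Player II plays c3 (best of 5, -3, 7, 0, 3); R gets -2.
Maximizing over -4, -2, R chooses B. Subgame-perfect outcome: (B, c3) with payoffs (-2, 7).
For the simultaneous game, intersect best replies.
R's best replies: c1→T; c2→T; c3→T; c4→T; c5→T.
Player II's best replies: T→c5; B→c3.
Only (T, c5) has each player best-responding; Nash payoffs (-4, 6).
R's commitment gain: -2 − -4 = 2.

2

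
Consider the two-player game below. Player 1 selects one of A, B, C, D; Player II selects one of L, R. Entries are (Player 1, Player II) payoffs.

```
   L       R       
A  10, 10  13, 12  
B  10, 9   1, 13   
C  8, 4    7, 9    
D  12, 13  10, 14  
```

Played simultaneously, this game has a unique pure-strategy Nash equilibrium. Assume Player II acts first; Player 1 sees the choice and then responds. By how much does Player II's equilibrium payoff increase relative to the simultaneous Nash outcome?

1

Work backward from Player 1's decision.
- L: BR = D, leader payoff 13.
- R: BR = A, leader payoff 12.
Maximizing over 13, 12, Player II chooses L. Subgame-perfect outcome: (D, L) with payoffs (12, 13).
Under simultaneous play:
Player 1's best replies: L→D; R→A.
Player II's best replies: A→R; B→R; C→R; D→R.
The unique mutual best reply is (A, R), giving (13, 12).
Player II's commitment gain: 13 − 12 = 1.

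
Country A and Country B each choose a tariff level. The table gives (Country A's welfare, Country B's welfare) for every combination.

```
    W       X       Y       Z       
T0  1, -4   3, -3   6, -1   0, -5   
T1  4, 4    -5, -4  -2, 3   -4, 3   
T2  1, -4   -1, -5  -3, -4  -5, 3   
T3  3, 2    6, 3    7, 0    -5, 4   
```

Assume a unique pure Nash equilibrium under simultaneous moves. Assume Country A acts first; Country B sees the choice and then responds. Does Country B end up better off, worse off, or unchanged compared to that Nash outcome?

worse off

Backward induction with Country A moving first.
- T0: Country B compares -4, -3, -1, -5 and picks Y; Country A would get 6.
- T1: Country B compares 4, -4, 3, 3 and picks W; Country A would get 4.
- T2: Country B compares -4, -5, -4, 3 and picks Z; Country A would get -5.
- T3: Country B compares 2, 3, 0, 4 and picks Z; Country A would get -5.
Country A's induced payoffs are 6, 4, -5, -5, so Country A commits to T0. Subgame-perfect outcome: (T0, Y) with payoffs (6, -1).
Now find the simultaneous Nash equilibrium.
Country A's best replies: W→T1; X→T3; Y→T3; Z→T0.
Country B's best replies: T0→Y; T1→W; T2→Z; T3→Z.
The unique mutual best reply is (T1, W), giving (4, 4).
Country B earns -1 sequentially versus 4 at the Nash outcome: worse off.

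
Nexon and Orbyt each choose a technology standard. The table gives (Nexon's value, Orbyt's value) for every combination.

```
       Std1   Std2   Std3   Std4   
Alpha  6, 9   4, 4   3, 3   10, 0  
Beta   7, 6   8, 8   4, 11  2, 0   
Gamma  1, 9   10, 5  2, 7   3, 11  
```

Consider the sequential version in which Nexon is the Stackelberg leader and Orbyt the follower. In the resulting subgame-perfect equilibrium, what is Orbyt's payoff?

Backward induction with Nexon moving first.
- Alpha → Orbyt plays Std1 (best of 9, 4, 3, 0); Nexon gets 6.
- Beta → Orbyt plays Std3 (best of 6, 8, 11, 0); Nexon gets 4.
- Gamma → Orbyt plays Std4 (best of 9, 5, 7, 11); Nexon gets 3.
Nexon's induced payoffs are 6, 4, 3, so Nexon commits to Alpha. Subgame-perfect outcome: (Alpha, Std1) with payoffs (6, 9).

9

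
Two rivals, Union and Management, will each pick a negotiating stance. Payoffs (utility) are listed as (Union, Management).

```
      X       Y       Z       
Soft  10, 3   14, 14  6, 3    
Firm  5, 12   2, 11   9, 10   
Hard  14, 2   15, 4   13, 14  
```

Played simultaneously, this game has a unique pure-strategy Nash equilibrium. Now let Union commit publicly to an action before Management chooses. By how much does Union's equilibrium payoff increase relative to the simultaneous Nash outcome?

1

Management best-responds to each possible Union move:
- Soft: BR = Y, leader payoff 14.
- Firm: BR = X, leader payoff 5.
- Hard: BR = Z, leader payoff 13.
Maximizing over 14, 5, 13, Union chooses Soft. Subgame-perfect outcome: (Soft, Y) with payoffs (14, 14).
Under simultaneous play:
Union's best replies: X→Hard; Y→Hard; Z→Hard.
Management's best replies: Soft→Y; Firm→X; Hard→Z.
Only (Hard, Z) has each player best-responding; Nash payoffs (13, 14).
Union's commitment gain: 14 − 13 = 1.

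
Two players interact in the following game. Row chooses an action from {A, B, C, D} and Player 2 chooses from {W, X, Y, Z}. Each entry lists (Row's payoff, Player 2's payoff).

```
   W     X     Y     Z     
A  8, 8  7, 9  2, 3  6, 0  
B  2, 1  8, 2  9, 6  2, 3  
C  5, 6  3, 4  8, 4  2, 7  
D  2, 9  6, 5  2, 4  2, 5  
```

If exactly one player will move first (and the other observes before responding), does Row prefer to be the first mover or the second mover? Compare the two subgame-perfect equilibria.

first

If Row leads: Player 2's best replies are A→X, B→Y, C→Z, D→W; Row's induced payoffs 7, 9, 2, 2; outcome (B, Y), payoffs (9, 6).
If Player 2 leads: Row's best replies are W→A, X→B, Y→B, Z→A; Player 2's induced payoffs 8, 2, 6, 0; outcome (A, W), payoffs (8, 8).
Row gets 9 moving first and 8 moving second, so Row prefers to move first.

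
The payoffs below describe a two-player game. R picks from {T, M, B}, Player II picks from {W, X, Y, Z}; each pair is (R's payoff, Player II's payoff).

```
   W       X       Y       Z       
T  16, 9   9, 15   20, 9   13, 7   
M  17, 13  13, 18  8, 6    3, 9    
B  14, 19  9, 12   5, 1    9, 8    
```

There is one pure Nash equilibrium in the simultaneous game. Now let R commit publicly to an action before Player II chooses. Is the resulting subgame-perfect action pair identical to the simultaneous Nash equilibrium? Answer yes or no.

Backward induction with R moving first.
- T: Player II compares 9, 15, 9, 7 and picks X; R would get 9.
- M: Player II compares 13, 18, 6, 9 and picks X; R would get 13.
- B: Player II compares 19, 12, 1, 8 and picks W; R would get 14.
R's induced payoffs are 9, 13, 14, so R commits to B. Subgame-perfect outcome: (B, W) with payoffs (14, 19).
Under simultaneous play:
R's best replies: W→M; X→M; Y→T; Z→T.
Player II's best replies: T→X; M→X; B→W.
Only (M, X) has each player best-responding; Nash payoffs (13, 18).
Sequential outcome (B, W) differs from the Nash profile (M, X).

no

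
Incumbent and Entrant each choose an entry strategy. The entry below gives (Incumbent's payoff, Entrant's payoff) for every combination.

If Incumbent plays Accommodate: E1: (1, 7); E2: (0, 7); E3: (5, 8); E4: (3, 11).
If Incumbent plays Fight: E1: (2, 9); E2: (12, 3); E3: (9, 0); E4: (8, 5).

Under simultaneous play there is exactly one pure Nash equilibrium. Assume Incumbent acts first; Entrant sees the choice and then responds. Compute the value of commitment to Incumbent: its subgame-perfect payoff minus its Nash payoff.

Entrant best-responds to each possible Incumbent move:
- Accommodate: BR = E4, leader payoff 3.
- Fight: BR = E1, leader payoff 2.
Incumbent's induced payoffs are 3, 2, so Incumbent commits to Accommodate. Subgame-perfect outcome: (Accommodate, E4) with payoffs (3, 11).
Now find the simultaneous Nash equilibrium.
Incumbent's best replies: E1→Fight; E2→Fight; E3→Fight; E4→Fight.
Entrant's best replies: Accommodate→E4; Fight→E1.
The unique mutual best reply is (Fight, E1), giving (2, 9).
Incumbent's commitment gain: 3 − 2 = 1.

1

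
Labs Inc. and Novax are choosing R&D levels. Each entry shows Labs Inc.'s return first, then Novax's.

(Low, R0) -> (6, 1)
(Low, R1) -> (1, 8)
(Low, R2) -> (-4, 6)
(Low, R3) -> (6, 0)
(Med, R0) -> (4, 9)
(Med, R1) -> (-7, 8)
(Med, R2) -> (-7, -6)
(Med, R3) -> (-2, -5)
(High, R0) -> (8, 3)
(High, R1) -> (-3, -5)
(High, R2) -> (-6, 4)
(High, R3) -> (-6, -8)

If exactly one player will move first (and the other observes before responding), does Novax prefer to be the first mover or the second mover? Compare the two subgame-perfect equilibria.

If Labs Inc. leads: Novax's best replies are Low→R1, Med→R0, High→R2; Labs Inc.'s induced payoffs 1, 4, -6; outcome (Med, R0), payoffs (4, 9).
If Novax leads: Labs Inc.'s best replies are R0→High, R1→Low, R2→Low, R3→Low; Novax's induced payoffs 3, 8, 6, 0; outcome (Low, R1), payoffs (1, 8).
Novax gets 8 moving first and 9 moving second, so Novax prefers to move second.

second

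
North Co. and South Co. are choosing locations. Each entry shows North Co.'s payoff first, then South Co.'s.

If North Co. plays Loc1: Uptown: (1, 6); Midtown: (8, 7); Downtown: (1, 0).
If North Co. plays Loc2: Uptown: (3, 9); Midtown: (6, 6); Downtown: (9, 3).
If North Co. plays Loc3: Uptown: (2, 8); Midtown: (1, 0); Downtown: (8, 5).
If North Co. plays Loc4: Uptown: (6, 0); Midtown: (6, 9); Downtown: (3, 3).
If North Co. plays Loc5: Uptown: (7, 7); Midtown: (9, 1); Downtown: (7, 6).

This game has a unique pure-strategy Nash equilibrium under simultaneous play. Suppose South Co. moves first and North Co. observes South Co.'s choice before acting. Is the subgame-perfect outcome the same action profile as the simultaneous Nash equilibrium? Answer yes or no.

North Co. best-responds to each possible South Co. move:
- Uptown → North Co. plays Loc5 (best of 1, 3, 2, 6, 7); South Co. gets 7.
- Midtown → North Co. plays Loc5 (best of 8, 6, 1, 6, 9); South Co. gets 1.
- Downtown → North Co. plays Loc2 (best of 1, 9, 8, 3, 7); South Co. gets 3.
Maximizing over 7, 1, 3, South Co. chooses Uptown. Subgame-perfect outcome: (Loc5, Uptown) with payoffs (7, 7).
Under simultaneous play:
North Co.'s best replies: Uptown→Loc5; Midtown→Loc5; Downtown→Loc2.
South Co.'s best replies: Loc1→Midtown; Loc2→Uptown; Loc3→Uptown; Loc4→Midtown; Loc5→Uptown.
The unique mutual best reply is (Loc5, Uptown), giving (7, 7).
Sequential outcome (Loc5, Uptown) coincides with the Nash profile (Loc5, Uptown).

yes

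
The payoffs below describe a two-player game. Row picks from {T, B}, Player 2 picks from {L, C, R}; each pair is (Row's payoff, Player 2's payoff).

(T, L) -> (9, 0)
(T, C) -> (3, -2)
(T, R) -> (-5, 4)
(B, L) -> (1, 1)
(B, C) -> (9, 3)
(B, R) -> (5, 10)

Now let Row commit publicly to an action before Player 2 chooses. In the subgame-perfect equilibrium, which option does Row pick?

Solve by backward induction (Row leads).
- T: BR = R, leader payoff -5.
- B: BR = R, leader payoff 5.
Maximizing over -5, 5, Row chooses B. Subgame-perfect outcome: (B, R) with payoffs (5, 10).

B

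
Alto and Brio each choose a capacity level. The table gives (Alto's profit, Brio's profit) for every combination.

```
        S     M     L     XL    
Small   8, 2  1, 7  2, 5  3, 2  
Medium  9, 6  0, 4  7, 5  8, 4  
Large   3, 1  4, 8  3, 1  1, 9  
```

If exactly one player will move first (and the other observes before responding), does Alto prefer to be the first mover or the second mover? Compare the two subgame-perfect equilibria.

first

If Alto leads: Brio's best replies are Small→M, Medium→S, Large→XL; Alto's induced payoffs 1, 9, 1; outcome (Medium, S), payoffs (9, 6).
If Brio leads: Alto's best replies are S→Medium, M→Large, L→Medium, XL→Medium; Brio's induced payoffs 6, 8, 5, 4; outcome (Large, M), payoffs (4, 8).
Alto gets 9 moving first and 4 moving second, so Alto prefers to move first.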